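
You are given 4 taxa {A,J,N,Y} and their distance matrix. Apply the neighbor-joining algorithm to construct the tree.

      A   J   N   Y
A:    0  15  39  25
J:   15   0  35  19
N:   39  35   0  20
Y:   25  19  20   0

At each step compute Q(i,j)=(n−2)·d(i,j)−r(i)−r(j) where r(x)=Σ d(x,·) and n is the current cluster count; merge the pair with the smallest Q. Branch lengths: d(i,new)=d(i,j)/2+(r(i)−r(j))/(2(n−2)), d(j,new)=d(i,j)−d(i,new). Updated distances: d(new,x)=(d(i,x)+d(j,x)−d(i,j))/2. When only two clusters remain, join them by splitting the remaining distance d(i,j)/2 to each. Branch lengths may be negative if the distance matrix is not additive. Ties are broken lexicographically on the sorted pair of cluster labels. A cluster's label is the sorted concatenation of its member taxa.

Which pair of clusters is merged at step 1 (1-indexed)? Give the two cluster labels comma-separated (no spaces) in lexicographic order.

1. join A+J (d=15, Q=-118) ⇒ AJ; edges |A|=10, |J|=5
  updated: d(AJ,N)=59/2, d(AJ,Y)=29/2
2. join AJ+N (d=59/2, Q=-64) ⇒ AJN; edges |AJ|=12, |N|=35/2
  updated: d(AJN,Y)=5/2
3. join AJN+Y (d=5/2) ⇒ AJNY; edges |AJN|=5/4, |Y|=5/4
final tree: (((A:10,J:5):12,N:35/2):5/4,Y:5/4)
total length: 47

A,J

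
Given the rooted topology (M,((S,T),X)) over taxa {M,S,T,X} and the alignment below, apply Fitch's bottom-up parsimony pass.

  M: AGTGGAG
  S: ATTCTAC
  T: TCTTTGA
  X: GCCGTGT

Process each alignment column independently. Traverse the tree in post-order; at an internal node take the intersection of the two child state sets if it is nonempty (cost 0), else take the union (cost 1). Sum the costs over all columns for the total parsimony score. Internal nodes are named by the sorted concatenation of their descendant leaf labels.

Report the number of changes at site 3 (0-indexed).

site 0, node ST: S={A} ∪ T={T} → {A,T} (+1)
site 0, node STX: ST={A,T} ∪ X={G} → {A,G,T} (+1)
site 0, node MSTX: M={A} ∩ STX={A,G,T} → {A} (+0)
site 1, node ST: S={T} ∪ T={C} → {C,T} (+1)
site 1, node STX: ST={C,T} ∩ X={C} → {C} (+0)
site 1, node MSTX: M={G} ∪ STX={C} → {C,G} (+1)
site 2, node ST: S={T} ∩ T={T} → {T} (+0)
site 2, node STX: ST={T} ∪ X={C} → {C,T} (+1)
site 2, node MSTX: M={T} ∩ STX={C,T} → {T} (+0)
site 3, node ST: S={C} ∪ T={T} → {C,T} (+1)
site 3, node STX: ST={C,T} ∪ X={G} → {C,G,T} (+1)
site 3, node MSTX: M={G} ∩ STX={C,G,T} → {G} (+0)
site 4, node ST: S={T} ∩ T={T} → {T} (+0)
site 4, node STX: ST={T} ∩ X={T} → {T} (+0)
site 4, node MSTX: M={G} ∪ STX={T} → {G,T} (+1)
site 5, node ST: S={A} ∪ T={G} → {A,G} (+1)
site 5, node STX: ST={A,G} ∩ X={G} → {G} (+0)
site 5, node MSTX: M={A} ∪ STX={G} → {A,G} (+1)
site 6, node ST: S={C} ∪ T={A} → {A,C} (+1)
site 6, node STX: ST={A,C} ∪ X={T} → {A,C,T} (+1)
site 6, node MSTX: M={G} ∪ STX={A,C,T} → {A,C,G,T} (+1)
per-site changes: [2, 2, 1, 2, 1, 2, 3]; total = 13

2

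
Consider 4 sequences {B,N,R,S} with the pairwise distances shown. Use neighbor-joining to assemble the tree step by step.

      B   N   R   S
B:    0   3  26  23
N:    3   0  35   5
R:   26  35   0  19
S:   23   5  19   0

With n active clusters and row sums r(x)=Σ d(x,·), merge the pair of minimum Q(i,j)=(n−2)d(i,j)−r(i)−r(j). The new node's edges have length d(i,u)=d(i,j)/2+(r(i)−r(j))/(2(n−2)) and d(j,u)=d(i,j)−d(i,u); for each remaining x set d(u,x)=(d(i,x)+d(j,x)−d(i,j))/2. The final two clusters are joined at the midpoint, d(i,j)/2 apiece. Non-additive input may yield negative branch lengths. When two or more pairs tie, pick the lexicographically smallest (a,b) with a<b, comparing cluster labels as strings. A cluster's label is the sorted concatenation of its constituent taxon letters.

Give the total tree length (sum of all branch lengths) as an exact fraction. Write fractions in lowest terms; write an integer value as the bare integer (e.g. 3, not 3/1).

133/4

iteration 1: select B,N (d=3, Q=-89); attach at lengths (15/4, -3/4); label the merged cluster BN
  updated: d(BN,R)=29, d(BN,S)=25/2
iteration 2: select BN,R (d=29, Q=-121/2); attach at lengths (45/4, 71/4); label the merged cluster BNR
  updated: d(BNR,S)=5/4
iteration 3: select BNR,S (d=5/4); attach at lengths (5/8, 5/8); label the merged cluster BNRS
final tree: (((B:15/4,N:-3/4):45/4,R:71/4):5/8,S:5/8)
total length: 133/4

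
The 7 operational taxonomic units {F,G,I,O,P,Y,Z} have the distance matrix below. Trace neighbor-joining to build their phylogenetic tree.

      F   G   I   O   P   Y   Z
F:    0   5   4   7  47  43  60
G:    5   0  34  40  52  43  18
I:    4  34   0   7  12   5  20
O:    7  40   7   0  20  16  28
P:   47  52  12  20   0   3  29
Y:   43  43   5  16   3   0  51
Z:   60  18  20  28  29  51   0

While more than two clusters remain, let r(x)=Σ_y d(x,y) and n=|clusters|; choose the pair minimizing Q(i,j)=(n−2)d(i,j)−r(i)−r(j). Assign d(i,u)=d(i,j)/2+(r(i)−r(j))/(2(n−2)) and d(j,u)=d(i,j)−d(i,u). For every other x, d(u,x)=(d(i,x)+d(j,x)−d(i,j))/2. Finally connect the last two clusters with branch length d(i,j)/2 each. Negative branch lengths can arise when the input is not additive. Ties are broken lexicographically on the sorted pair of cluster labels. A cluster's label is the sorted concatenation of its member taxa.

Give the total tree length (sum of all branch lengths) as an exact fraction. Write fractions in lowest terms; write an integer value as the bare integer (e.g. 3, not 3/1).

2001/32

iteration 1: select F,G (d=5, Q=-333); attach at lengths (-1/10, 51/10); label the merged cluster FG
  updated: d(FG,I)=33/2, d(FG,O)=21, d(FG,P)=47, d(FG,Y)=81/2, d(FG,Z)=73/2
iteration 2: select P,Y (d=3, Q=-429/2); attach at lengths (15/16, 33/16); label the merged cluster PY
  updated: d(FG,PY)=169/4, d(I,PY)=7, d(O,PY)=33/2, d(PY,Z)=77/2
iteration 3: select I,PY (d=7, Q=-535/4); attach at lengths (-131/24, 299/24); label the merged cluster IPY
  updated: d(FG,IPY)=207/8, d(IPY,O)=33/4, d(IPY,Z)=103/4
iteration 4: select FG,Z (d=73/2, Q=-805/8); attach at lengths (529/32, 639/32); label the merged cluster FGZ
  updated: d(FGZ,IPY)=121/16, d(FGZ,O)=25/4
iteration 5: select FGZ,IPY (d=121/16, Q=-353/16); attach at lengths (89/32, 153/32); label the merged cluster FGIPYZ
  updated: d(FGIPYZ,O)=111/32
iteration 6: select FGIPYZ,O (d=111/32); attach at lengths (111/64, 111/64); label the merged cluster FGIOPYZ
final tree: ((((F:-1/10,G:51/10):529/32,Z:639/32):89/32,(I:-131/24,(P:15/16,Y:33/16):299/24):153/32):111/64,O:111/64)
total length: 2001/32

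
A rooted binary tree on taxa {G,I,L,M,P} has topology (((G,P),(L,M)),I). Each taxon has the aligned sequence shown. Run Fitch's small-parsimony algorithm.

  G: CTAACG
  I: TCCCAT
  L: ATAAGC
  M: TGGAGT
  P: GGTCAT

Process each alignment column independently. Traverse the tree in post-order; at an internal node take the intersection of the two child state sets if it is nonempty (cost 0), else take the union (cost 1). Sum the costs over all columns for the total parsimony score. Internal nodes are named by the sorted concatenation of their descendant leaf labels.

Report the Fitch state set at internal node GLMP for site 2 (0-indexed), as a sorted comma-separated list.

site 0, node GP: G={C} ∪ P={G} → {C,G} (+1)
site 0, node LM: L={A} ∪ M={T} → {A,T} (+1)
site 0, node GLMP: GP={C,G} ∪ LM={A,T} → {A,C,G,T} (+1)
site 0, node GILMP: GLMP={A,C,G,T} ∩ I={T} → {T} (+0)
site 1, node GP: G={T} ∪ P={G} → {G,T} (+1)
site 1, node LM: L={T} ∪ M={G} → {G,T} (+1)
site 1, node GLMP: GP={G,T} ∩ LM={G,T} → {G,T} (+0)
site 1, node GILMP: GLMP={G,T} ∪ I={C} → {C,G,T} (+1)
site 2, node GP: G={A} ∪ P={T} → {A,T} (+1)
site 2, node LM: L={A} ∪ M={G} → {A,G} (+1)
site 2, node GLMP: GP={A,T} ∩ LM={A,G} → {A} (+0)
site 2, node GILMP: GLMP={A} ∪ I={C} → {A,C} (+1)
site 3, node GP: G={A} ∪ P={C} → {A,C} (+1)
site 3, node LM: L={A} ∩ M={A} → {A} (+0)
site 3, node GLMP: GP={A,C} ∩ LM={A} → {A} (+0)
site 3, node GILMP: GLMP={A} ∪ I={C} → {A,C} (+1)
site 4, node GP: G={C} ∪ P={A} → {A,C} (+1)
site 4, node LM: L={G} ∩ M={G} → {G} (+0)
site 4, node GLMP: GP={A,C} ∪ LM={G} → {A,C,G} (+1)
site 4, node GILMP: GLMP={A,C,G} ∩ I={A} → {A} (+0)
site 5, node GP: G={G} ∪ P={T} → {G,T} (+1)
site 5, node LM: L={C} ∪ M={T} → {C,T} (+1)
site 5, node GLMP: GP={G,T} ∩ LM={C,T} → {T} (+0)
site 5, node GILMP: GLMP={T} ∩ I={T} → {T} (+0)
per-site changes: [3, 3, 3, 2, 2, 2]; total = 15

A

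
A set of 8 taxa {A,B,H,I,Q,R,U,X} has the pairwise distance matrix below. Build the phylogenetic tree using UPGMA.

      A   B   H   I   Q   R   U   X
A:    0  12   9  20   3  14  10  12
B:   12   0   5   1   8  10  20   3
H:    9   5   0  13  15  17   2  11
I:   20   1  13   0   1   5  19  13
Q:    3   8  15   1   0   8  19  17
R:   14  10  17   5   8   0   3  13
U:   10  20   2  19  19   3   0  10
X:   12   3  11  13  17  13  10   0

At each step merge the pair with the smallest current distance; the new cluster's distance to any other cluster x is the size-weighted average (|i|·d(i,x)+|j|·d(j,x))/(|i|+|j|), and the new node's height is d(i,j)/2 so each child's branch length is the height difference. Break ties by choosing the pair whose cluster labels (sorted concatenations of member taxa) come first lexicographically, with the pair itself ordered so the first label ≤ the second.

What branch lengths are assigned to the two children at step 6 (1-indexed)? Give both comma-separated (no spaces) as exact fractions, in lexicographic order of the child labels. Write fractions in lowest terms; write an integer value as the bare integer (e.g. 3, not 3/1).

step 1: merge (B,I) at d=1; branch lengths B→1/2, I→1/2; new cluster BI
  updated: d(A,BI)=16, d(BI,H)=9, d(BI,Q)=9/2, d(BI,R)=15/2, d(BI,U)=39/2, d(BI,X)=8
step 2: merge (H,U) at d=2; branch lengths H→1, U→1; new cluster HU
  updated: d(A,HU)=19/2, d(BI,HU)=57/4, d(HU,Q)=17, d(HU,R)=10, d(HU,X)=21/2
step 3: merge (A,Q) at d=3; branch lengths A→3/2, Q→3/2; new cluster AQ
  updated: d(AQ,BI)=41/4, d(AQ,HU)=53/4, d(AQ,R)=11, d(AQ,X)=29/2
step 4: merge (BI,R) at d=15/2; branch lengths BI→13/4, R→15/4; new cluster BIR
  updated: d(AQ,BIR)=21/2, d(BIR,HU)=77/6, d(BIR,X)=29/3
step 5: merge (BIR,X) at d=29/3; branch lengths BIR→13/12, X→29/6; new cluster BIRX
  updated: d(AQ,BIRX)=23/2, d(BIRX,HU)=49/4
step 6: merge (AQ,BIRX) at d=23/2; branch lengths AQ→17/4, BIRX→11/12; new cluster ABIQRX
  updated: d(ABIQRX,HU)=151/12
step 7: merge (ABIQRX,HU) at d=151/12; branch lengths ABIQRX→13/24, HU→127/24; new cluster ABHIQRUX
final tree: (((A:3/2,Q:3/2):17/4,(((B:1/2,I:1/2):13/4,R:15/4):13/12,X:29/6):11/12):13/24,(H:1,U:1):127/24)
total length: 359/12

17/4,11/12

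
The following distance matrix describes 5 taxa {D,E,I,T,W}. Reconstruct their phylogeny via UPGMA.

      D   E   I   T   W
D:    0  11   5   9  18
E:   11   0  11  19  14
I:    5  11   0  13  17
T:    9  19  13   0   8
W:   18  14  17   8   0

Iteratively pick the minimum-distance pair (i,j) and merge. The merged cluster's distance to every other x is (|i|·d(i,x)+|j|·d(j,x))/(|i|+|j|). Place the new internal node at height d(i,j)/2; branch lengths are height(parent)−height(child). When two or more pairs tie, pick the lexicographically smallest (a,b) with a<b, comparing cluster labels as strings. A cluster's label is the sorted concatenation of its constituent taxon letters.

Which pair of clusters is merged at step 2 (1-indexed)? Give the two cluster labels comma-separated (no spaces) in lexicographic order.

step 1: merge (D,I) at d=5; branch lengths D→5/2, I→5/2; new cluster DI
  updated: d(DI,E)=11, d(DI,T)=11, d(DI,W)=35/2
step 2: merge (T,W) at d=8; branch lengths T→4, W→4; new cluster TW
  updated: d(DI,TW)=57/4, d(E,TW)=33/2
step 3: merge (DI,E) at d=11; branch lengths DI→3, E→11/2; new cluster DEI
  updated: d(DEI,TW)=15
step 4: merge (DEI,TW) at d=15; branch lengths DEI→2, TW→7/2; new cluster DEITW
final tree: (((D:5/2,I:5/2):3,E:11/2):2,(T:4,W:4):7/2)
total length: 27

T,W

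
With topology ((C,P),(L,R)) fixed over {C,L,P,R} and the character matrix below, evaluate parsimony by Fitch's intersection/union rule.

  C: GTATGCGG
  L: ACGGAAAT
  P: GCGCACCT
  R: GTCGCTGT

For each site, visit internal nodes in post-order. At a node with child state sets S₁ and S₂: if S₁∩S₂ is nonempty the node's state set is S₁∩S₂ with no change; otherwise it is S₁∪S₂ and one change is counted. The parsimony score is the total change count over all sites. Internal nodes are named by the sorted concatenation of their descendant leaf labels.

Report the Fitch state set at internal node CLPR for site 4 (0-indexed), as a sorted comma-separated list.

CP@0: {G} ∩ {G} = {G} (intersection, +0)
LR@0: {A} ∪ {G} = {A,G} (union, +1)
CLPR@0: {G} ∩ {A,G} = {G} (intersection, +0)
CP@1: {T} ∪ {C} = {C,T} (union, +1)
LR@1: {C} ∪ {T} = {C,T} (union, +1)
CLPR@1: {C,T} ∩ {C,T} = {C,T} (intersection, +0)
CP@2: {A} ∪ {G} = {A,G} (union, +1)
LR@2: {G} ∪ {C} = {C,G} (union, +1)
CLPR@2: {A,G} ∩ {C,G} = {G} (intersection, +0)
CP@3: {T} ∪ {C} = {C,T} (union, +1)
LR@3: {G} ∩ {G} = {G} (intersection, +0)
CLPR@3: {C,T} ∪ {G} = {C,G,T} (union, +1)
CP@4: {G} ∪ {A} = {A,G} (union, +1)
LR@4: {A} ∪ {C} = {A,C} (union, +1)
CLPR@4: {A,G} ∩ {A,C} = {A} (intersection, +0)
CP@5: {C} ∩ {C} = {C} (intersection, +0)
LR@5: {A} ∪ {T} = {A,T} (union, +1)
CLPR@5: {C} ∪ {A,T} = {A,C,T} (union, +1)
CP@6: {G} ∪ {C} = {C,G} (union, +1)
LR@6: {A} ∪ {G} = {A,G} (union, +1)
CLPR@6: {C,G} ∩ {A,G} = {G} (intersection, +0)
CP@7: {G} ∪ {T} = {G,T} (union, +1)
LR@7: {T} ∩ {T} = {T} (intersection, +0)
CLPR@7: {G,T} ∩ {T} = {T} (intersection, +0)
per-site changes: [1, 2, 2, 2, 2, 2, 2, 1]; total = 14

A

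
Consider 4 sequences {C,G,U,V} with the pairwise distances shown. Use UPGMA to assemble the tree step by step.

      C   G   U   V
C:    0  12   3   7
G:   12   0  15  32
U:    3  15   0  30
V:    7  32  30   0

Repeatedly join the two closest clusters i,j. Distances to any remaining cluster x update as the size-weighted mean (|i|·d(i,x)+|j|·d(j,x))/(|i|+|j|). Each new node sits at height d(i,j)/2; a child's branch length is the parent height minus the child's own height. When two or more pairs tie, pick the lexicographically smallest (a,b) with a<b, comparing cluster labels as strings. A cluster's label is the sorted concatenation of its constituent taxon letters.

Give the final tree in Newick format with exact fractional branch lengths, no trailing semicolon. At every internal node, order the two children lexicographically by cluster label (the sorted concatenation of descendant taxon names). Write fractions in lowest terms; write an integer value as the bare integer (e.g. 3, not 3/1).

(((C:3/2,U:3/2):21/4,G:27/4):19/4,V:23/2)

step 1: merge (C,U) at d=3; branch lengths C→3/2, U→3/2; new cluster CU
  updated: d(CU,G)=27/2, d(CU,V)=37/2
step 2: merge (CU,G) at d=27/2; branch lengths CU→21/4, G→27/4; new cluster CGU
  updated: d(CGU,V)=23
step 3: merge (CGU,V) at d=23; branch lengths CGU→19/4, V→23/2; new cluster CGUV
final tree: (((C:3/2,U:3/2):21/4,G:27/4):19/4,V:23/2)
total length: 125/4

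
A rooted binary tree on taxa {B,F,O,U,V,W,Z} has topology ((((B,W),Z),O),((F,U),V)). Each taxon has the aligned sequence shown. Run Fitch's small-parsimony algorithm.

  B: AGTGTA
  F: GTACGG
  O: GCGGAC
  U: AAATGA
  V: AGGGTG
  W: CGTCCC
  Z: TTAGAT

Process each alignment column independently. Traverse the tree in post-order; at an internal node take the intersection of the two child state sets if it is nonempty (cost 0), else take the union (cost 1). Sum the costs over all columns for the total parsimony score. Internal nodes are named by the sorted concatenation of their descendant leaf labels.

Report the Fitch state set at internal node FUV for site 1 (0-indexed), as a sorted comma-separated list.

site 0, node BW: B={A} ∪ W={C} → {A,C} (+1)
site 0, node BWZ: BW={A,C} ∪ Z={T} → {A,C,T} (+1)
site 0, node BOWZ: BWZ={A,C,T} ∪ O={G} → {A,C,G,T} (+1)
site 0, node FU: F={G} ∪ U={A} → {A,G} (+1)
site 0, node FUV: FU={A,G} ∩ V={A} → {A} (+0)
site 0, node BFOUVWZ: BOWZ={A,C,G,T} ∩ FUV={A} → {A} (+0)
site 1, node BW: B={G} ∩ W={G} → {G} (+0)
site 1, node BWZ: BW={G} ∪ Z={T} → {G,T} (+1)
site 1, node BOWZ: BWZ={G,T} ∪ O={C} → {C,G,T} (+1)
site 1, node FU: F={T} ∪ U={A} → {A,T} (+1)
site 1, node FUV: FU={A,T} ∪ V={G} → {A,G,T} (+1)
site 1, node BFOUVWZ: BOWZ={C,G,T} ∩ FUV={A,G,T} → {G,T} (+0)
site 2, node BW: B={T} ∩ W={T} → {T} (+0)
site 2, node BWZ: BW={T} ∪ Z={A} → {A,T} (+1)
site 2, node BOWZ: BWZ={A,T} ∪ O={G} → {A,G,T} (+1)
site 2, node FU: F={A} ∩ U={A} → {A} (+0)
site 2, node FUV: FU={A} ∪ V={G} → {A,G} (+1)
site 2, node BFOUVWZ: BOWZ={A,G,T} ∩ FUV={A,G} → {A,G} (+0)
site 3, node BW: B={G} ∪ W={C} → {C,G} (+1)
site 3, node BWZ: BW={C,G} ∩ Z={G} → {G} (+0)
site 3, node BOWZ: BWZ={G} ∩ O={G} → {G} (+0)
site 3, node FU: F={C} ∪ U={T} → {C,T} (+1)
site 3, node FUV: FU={C,T} ∪ V={G} → {C,G,T} (+1)
site 3, node BFOUVWZ: BOWZ={G} ∩ FUV={C,G,T} → {G} (+0)
site 4, node BW: B={T} ∪ W={C} → {C,T} (+1)
site 4, node BWZ: BW={C,T} ∪ Z={A} → {A,C,T} (+1)
site 4, node BOWZ: BWZ={A,C,T} ∩ O={A} → {A} (+0)
site 4, node FU: F={G} ∩ U={G} → {G} (+0)
site 4, node FUV: FU={G} ∪ V={T} → {G,T} (+1)
site 4, node BFOUVWZ: BOWZ={A} ∪ FUV={G,T} → {A,G,T} (+1)
site 5, node BW: B={A} ∪ W={C} → {A,C} (+1)
site 5, node BWZ: BW={A,C} ∪ Z={T} → {A,C,T} (+1)
site 5, node BOWZ: BWZ={A,C,T} ∩ O={C} → {C} (+0)
site 5, node FU: F={G} ∪ U={A} → {A,G} (+1)
site 5, node FUV: FU={A,G} ∩ V={G} → {G} (+0)
site 5, node BFOUVWZ: BOWZ={C} ∪ FUV={G} → {C,G} (+1)
per-site changes: [4, 4, 3, 3, 4, 4]; total = 22

A,G,T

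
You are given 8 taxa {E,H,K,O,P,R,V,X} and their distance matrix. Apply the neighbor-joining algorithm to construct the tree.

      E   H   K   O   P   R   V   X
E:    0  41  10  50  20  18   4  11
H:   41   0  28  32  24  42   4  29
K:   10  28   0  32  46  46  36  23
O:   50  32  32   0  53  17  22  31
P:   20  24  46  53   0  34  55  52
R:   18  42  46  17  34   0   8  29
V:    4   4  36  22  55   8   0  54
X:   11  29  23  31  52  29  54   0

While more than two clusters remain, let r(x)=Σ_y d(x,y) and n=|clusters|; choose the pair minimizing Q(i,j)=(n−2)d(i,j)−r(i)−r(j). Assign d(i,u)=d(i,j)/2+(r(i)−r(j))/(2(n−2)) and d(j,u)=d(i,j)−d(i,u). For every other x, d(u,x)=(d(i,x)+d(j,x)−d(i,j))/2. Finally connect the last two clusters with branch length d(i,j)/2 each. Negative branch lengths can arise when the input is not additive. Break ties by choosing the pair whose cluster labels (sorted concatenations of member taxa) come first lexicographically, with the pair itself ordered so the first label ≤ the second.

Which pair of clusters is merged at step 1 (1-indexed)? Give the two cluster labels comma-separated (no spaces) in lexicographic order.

H,V

iteration 1: select H,V (d=4, Q=-359); attach at lengths (41/12, 7/12); label the merged cluster HV
  updated: d(E,HV)=41/2, d(HV,K)=30, d(HV,O)=25, d(HV,P)=75/2, d(HV,R)=23, d(HV,X)=79/2
iteration 2: select O,R (d=17, Q=-290); attach at lengths (63/5, 22/5); label the merged cluster OR
  updated: d(E,OR)=51/2, d(HV,OR)=31/2, d(K,OR)=61/2, d(OR,P)=35, d(OR,X)=43/2
iteration 3: select HV,OR (d=31/2, Q=-209); attach at lengths (77/8, 47/8); label the merged cluster HORV
  updated: d(E,HORV)=61/4, d(HORV,K)=45/2, d(HORV,P)=57/2, d(HORV,X)=91/4
iteration 4: select HORV,P (d=57/2, Q=-150); attach at lengths (14/3, 143/6); label the merged cluster HOPRV
  updated: d(E,HOPRV)=27/8, d(HOPRV,K)=20, d(HOPRV,X)=185/8
iteration 5: select E,HOPRV (d=27/8, Q=-513/8); attach at lengths (-123/32, 231/32); label the merged cluster EHOPRV
  updated: d(EHOPRV,K)=213/16, d(EHOPRV,X)=123/8
iteration 6: select EHOPRV,K (d=213/16, Q=-827/16); attach at lengths (91/32, 335/32); label the merged cluster EHKOPRV
  updated: d(EHKOPRV,X)=401/32
iteration 7: select EHKOPRV,X (d=401/32); attach at lengths (401/64, 401/64); label the merged cluster EHKOPRVX
final tree: (((E:-123/32,(((H:41/12,V:7/12):77/8,(O:63/5,R:22/5):47/8):14/3,P:143/6):231/32):91/32,K:335/32):401/64,X:401/64)
total length: 3015/32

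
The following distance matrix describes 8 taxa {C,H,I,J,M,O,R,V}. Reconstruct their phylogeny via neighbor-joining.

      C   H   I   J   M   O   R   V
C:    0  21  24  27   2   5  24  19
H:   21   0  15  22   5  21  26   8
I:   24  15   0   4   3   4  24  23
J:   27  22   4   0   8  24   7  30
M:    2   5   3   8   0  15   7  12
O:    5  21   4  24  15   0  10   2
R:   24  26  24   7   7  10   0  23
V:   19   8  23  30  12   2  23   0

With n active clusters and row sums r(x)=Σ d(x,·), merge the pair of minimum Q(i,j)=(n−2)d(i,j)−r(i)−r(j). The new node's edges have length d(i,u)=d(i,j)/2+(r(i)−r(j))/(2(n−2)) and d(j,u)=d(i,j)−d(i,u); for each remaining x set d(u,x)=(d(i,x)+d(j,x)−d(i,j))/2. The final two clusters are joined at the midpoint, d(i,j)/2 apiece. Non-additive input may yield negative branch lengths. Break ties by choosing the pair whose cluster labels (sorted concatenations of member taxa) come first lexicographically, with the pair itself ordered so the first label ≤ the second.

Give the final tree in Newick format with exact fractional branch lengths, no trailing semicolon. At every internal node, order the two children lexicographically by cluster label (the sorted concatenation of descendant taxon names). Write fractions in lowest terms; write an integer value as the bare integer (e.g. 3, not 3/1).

(((((C:11/2,O:-1/2):31/8,(H:87/20,V:73/20):43/8):59/16,M:-49/16):21/16,I:67/16):101/32,(J:43/12,R:41/12):101/32)

step 1: merge (J,R) at d=7, Q=-201; branch lengths J→43/12, R→41/12; new cluster JR
  updated: d(C,JR)=22, d(H,JR)=41/2, d(I,JR)=21/2, d(JR,M)=4, d(JR,O)=27/2, d(JR,V)=23
step 2: merge (H,V) at d=8, Q=-275/2; branch lengths H→87/20, V→73/20; new cluster HV
  updated: d(C,HV)=16, d(HV,I)=15, d(HV,JR)=71/4, d(HV,M)=9/2, d(HV,O)=15/2
step 3: merge (C,O) at d=5, Q=-94; branch lengths C→11/2, O→-1/2; new cluster CO
  updated: d(CO,HV)=37/4, d(CO,I)=23/2, d(CO,JR)=61/4, d(CO,M)=6
step 4: merge (CO,HV) at d=37/4, Q=-243/4; branch lengths CO→31/8, HV→43/8; new cluster CHOV
  updated: d(CHOV,I)=69/8, d(CHOV,JR)=95/8, d(CHOV,M)=5/8
step 5: merge (CHOV,M) at d=5/8, Q=-55/2; branch lengths CHOV→59/16, M→-49/16; new cluster CHMOV
  updated: d(CHMOV,I)=11/2, d(CHMOV,JR)=61/8
step 6: merge (CHMOV,I) at d=11/2, Q=-189/8; branch lengths CHMOV→21/16, I→67/16; new cluster CHIMOV
  updated: d(CHIMOV,JR)=101/16
step 7: merge (CHIMOV,JR) at d=101/16; branch lengths CHIMOV→101/32, JR→101/32; new cluster CHIJMORV
final tree: (((((C:11/2,O:-1/2):31/8,(H:87/20,V:73/20):43/8):59/16,M:-49/16):21/16,I:67/16):101/32,(J:43/12,R:41/12):101/32)
total length: 667/16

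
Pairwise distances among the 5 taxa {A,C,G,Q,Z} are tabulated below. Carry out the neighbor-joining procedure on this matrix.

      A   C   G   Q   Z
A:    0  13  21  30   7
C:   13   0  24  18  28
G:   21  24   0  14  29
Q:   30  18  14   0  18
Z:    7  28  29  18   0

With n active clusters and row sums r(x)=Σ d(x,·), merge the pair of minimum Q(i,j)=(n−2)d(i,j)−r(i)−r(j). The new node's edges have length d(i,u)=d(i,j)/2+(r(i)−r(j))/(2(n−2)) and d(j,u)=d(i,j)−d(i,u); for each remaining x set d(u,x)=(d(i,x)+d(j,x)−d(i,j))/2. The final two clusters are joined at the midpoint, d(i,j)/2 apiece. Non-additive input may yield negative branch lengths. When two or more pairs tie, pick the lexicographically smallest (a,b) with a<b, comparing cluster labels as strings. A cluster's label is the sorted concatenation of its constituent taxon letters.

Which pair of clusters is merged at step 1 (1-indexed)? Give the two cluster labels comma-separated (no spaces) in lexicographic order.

step 1: merge (A,Z) at d=7, Q=-132; branch lengths A→5/3, Z→16/3; new cluster AZ
  updated: d(AZ,C)=17, d(AZ,G)=43/2, d(AZ,Q)=41/2
step 2: merge (AZ,C) at d=17, Q=-84; branch lengths AZ→17/2, C→17/2; new cluster ACZ
  updated: d(ACZ,G)=57/4, d(ACZ,Q)=43/4
step 3: merge (ACZ,G) at d=57/4, Q=-39; branch lengths ACZ→11/2, G→35/4; new cluster ACGZ
  updated: d(ACGZ,Q)=21/4
step 4: merge (ACGZ,Q) at d=21/4; branch lengths ACGZ→21/8, Q→21/8; new cluster ACGQZ
final tree: ((((A:5/3,Z:16/3):17/2,C:17/2):11/2,G:35/4):21/8,Q:21/8)
total length: 87/2

A,Z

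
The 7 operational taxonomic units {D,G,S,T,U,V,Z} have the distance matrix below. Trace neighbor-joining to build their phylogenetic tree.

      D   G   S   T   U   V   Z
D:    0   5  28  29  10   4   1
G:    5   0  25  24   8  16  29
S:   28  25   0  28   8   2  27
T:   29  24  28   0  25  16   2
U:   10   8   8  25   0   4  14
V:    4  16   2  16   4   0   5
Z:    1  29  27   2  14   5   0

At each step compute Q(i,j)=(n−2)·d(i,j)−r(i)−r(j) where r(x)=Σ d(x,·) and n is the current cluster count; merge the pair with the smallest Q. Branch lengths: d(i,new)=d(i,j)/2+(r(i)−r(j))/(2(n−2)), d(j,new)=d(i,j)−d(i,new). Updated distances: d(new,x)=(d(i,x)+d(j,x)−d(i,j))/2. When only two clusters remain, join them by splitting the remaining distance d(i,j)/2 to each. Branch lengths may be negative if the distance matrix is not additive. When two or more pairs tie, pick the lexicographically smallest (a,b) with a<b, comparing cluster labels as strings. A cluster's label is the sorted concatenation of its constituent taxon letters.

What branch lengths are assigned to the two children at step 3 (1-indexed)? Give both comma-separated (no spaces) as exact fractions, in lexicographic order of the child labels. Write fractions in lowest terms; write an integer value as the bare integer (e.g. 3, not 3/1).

step 1: merge (T,Z) at d=2, Q=-192; branch lengths T→28/5, Z→-18/5; new cluster TZ
  updated: d(D,TZ)=14, d(G,TZ)=51/2, d(S,TZ)=53/2, d(TZ,U)=37/2, d(TZ,V)=19/2
step 2: merge (D,G) at d=5, Q=-241/2; branch lengths D→3/16, G→77/16; new cluster DG
  updated: d(DG,S)=24, d(DG,TZ)=69/4, d(DG,U)=13/2, d(DG,V)=15/2
step 3: merge (S,V) at d=2, Q=-155/2; branch lengths S→29/4, V→-21/4; new cluster SV
  updated: d(DG,SV)=59/4, d(SV,TZ)=17, d(SV,U)=5
step 4: merge (DG,TZ) at d=69/4, Q=-227/4; branch lengths DG→81/16, TZ→195/16; new cluster DGTZ
  updated: d(DGTZ,SV)=29/4, d(DGTZ,U)=31/8
step 5: merge (DGTZ,SV) at d=29/4, Q=-129/8; branch lengths DGTZ→49/16, SV→67/16; new cluster DGSTVZ
  updated: d(DGSTVZ,U)=13/16
step 6: merge (DGSTVZ,U) at d=13/16; branch lengths DGSTVZ→13/32, U→13/32; new cluster DGSTUVZ
final tree: ((((D:3/16,G:77/16):81/16,(T:28/5,Z:-18/5):195/16):49/16,(S:29/4,V:-21/4):67/16):13/32,U:13/32)
total length: 549/16

29/4,-21/4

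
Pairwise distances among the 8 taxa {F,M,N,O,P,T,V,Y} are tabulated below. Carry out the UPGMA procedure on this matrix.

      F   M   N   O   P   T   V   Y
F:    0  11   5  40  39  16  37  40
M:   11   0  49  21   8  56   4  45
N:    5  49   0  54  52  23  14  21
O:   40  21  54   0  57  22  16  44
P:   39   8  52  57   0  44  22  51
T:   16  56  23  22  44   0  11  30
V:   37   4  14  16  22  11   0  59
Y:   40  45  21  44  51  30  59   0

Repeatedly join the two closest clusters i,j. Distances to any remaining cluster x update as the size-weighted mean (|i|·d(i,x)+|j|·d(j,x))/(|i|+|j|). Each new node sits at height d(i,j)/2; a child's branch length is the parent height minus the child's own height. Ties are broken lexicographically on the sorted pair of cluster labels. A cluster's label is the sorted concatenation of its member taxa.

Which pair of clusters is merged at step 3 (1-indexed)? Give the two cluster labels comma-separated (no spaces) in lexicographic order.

iteration 1: select M,V (d=4); attach at lengths (2, 2); label the merged cluster MV
  updated: d(F,MV)=24, d(MV,N)=63/2, d(MV,O)=37/2, d(MV,P)=15, d(MV,T)=67/2, d(MV,Y)=52
iteration 2: select F,N (d=5); attach at lengths (5/2, 5/2); label the merged cluster FN
  updated: d(FN,MV)=111/4, d(FN,O)=47, d(FN,P)=91/2, d(FN,T)=39/2, d(FN,Y)=61/2
iteration 3: select MV,P (d=15); attach at lengths (11/2, 15/2); label the merged cluster MPV
  updated: d(FN,MPV)=101/3, d(MPV,O)=94/3, d(MPV,T)=37, d(MPV,Y)=155/3
iteration 4: select FN,T (d=39/2); attach at lengths (29/4, 39/4); label the merged cluster FNT
  updated: d(FNT,MPV)=313/9, d(FNT,O)=116/3, d(FNT,Y)=91/3
iteration 5: select FNT,Y (d=91/3); attach at lengths (65/12, 91/6); label the merged cluster FNTY
  updated: d(FNTY,MPV)=39, d(FNTY,O)=40
iteration 6: select MPV,O (d=94/3); attach at lengths (49/6, 47/3); label the merged cluster MOPV
  updated: d(FNTY,MOPV)=157/4
iteration 7: select FNTY,MOPV (d=157/4); attach at lengths (107/24, 95/24); label the merged cluster FMNOPTVY
final tree: ((((F:5/2,N:5/2):29/4,T:39/4):65/12,Y:91/6):107/24,(((M:2,V:2):11/2,P:15/2):49/6,O:47/3):95/24)
total length: 551/6

MV,P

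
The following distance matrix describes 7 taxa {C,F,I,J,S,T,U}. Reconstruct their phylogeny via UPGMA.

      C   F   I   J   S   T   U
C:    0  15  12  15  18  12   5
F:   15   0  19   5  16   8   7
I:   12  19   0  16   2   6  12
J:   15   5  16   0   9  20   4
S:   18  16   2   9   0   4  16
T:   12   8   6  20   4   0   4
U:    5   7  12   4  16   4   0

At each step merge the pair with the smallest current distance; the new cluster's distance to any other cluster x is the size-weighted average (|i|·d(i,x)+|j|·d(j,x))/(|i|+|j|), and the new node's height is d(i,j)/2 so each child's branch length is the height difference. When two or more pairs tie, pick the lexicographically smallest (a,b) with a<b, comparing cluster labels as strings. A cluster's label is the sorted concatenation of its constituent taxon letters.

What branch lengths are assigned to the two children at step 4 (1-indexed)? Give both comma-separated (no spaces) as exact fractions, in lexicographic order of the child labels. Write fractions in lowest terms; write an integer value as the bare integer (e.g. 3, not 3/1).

3,1

1. join I+S (d=2) ⇒ IS; edges |I|=1, |S|=1
  updated: d(C,IS)=15, d(F,IS)=35/2, d(IS,J)=25/2, d(IS,T)=5, d(IS,U)=14
2. join J+U (d=4) ⇒ JU; edges |J|=2, |U|=2
  updated: d(C,JU)=10, d(F,JU)=6, d(IS,JU)=53/4, d(JU,T)=12
3. join IS+T (d=5) ⇒ IST; edges |IS|=3/2, |T|=5/2
  updated: d(C,IST)=14, d(F,IST)=43/3, d(IST,JU)=77/6
4. join F+JU (d=6) ⇒ FJU; edges |F|=3, |JU|=1
  updated: d(C,FJU)=35/3, d(FJU,IST)=40/3
5. join C+FJU (d=35/3) ⇒ CFJU; edges |C|=35/6, |FJU|=17/6
  updated: d(CFJU,IST)=27/2
6. join CFJU+IST (d=27/2) ⇒ CFIJSTU; edges |CFJU|=11/12, |IST|=17/4
final tree: ((C:35/6,(F:3,(J:2,U:2):1):17/6):11/12,((I:1,S:1):3/2,T:5/2):17/4)
total length: 167/6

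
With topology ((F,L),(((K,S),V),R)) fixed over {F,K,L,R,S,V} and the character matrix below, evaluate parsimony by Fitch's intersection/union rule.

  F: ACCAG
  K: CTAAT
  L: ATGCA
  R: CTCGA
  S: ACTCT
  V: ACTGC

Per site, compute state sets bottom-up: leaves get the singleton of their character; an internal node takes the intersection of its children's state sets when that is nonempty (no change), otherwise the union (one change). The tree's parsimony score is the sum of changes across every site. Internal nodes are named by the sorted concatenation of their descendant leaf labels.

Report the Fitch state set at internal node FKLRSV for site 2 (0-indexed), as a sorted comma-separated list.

C

site 0, node FL: F={A} ∩ L={A} → {A} (+0)
site 0, node KS: K={C} ∪ S={A} → {A,C} (+1)
site 0, node KSV: KS={A,C} ∩ V={A} → {A} (+0)
site 0, node KRSV: KSV={A} ∪ R={C} → {A,C} (+1)
site 0, node FKLRSV: FL={A} ∩ KRSV={A,C} → {A} (+0)
site 1, node FL: F={C} ∪ L={T} → {C,T} (+1)
site 1, node KS: K={T} ∪ S={C} → {C,T} (+1)
site 1, node KSV: KS={C,T} ∩ V={C} → {C} (+0)
site 1, node KRSV: KSV={C} ∪ R={T} → {C,T} (+1)
site 1, node FKLRSV: FL={C,T} ∩ KRSV={C,T} → {C,T} (+0)
site 2, node FL: F={C} ∪ L={G} → {C,G} (+1)
site 2, node KS: K={A} ∪ S={T} → {A,T} (+1)
site 2, node KSV: KS={A,T} ∩ V={T} → {T} (+0)
site 2, node KRSV: KSV={T} ∪ R={C} → {C,T} (+1)
site 2, node FKLRSV: FL={C,G} ∩ KRSV={C,T} → {C} (+0)
site 3, node FL: F={A} ∪ L={C} → {A,C} (+1)
site 3, node KS: K={A} ∪ S={C} → {A,C} (+1)
site 3, node KSV: KS={A,C} ∪ V={G} → {A,C,G} (+1)
site 3, node KRSV: KSV={A,C,G} ∩ R={G} → {G} (+0)
site 3, node FKLRSV: FL={A,C} ∪ KRSV={G} → {A,C,G} (+1)
site 4, node FL: F={G} ∪ L={A} → {A,G} (+1)
site 4, node KS: K={T} ∩ S={T} → {T} (+0)
site 4, node KSV: KS={T} ∪ V={C} → {C,T} (+1)
site 4, node KRSV: KSV={C,T} ∪ R={A} → {A,C,T} (+1)
site 4, node FKLRSV: FL={A,G} ∩ KRSV={A,C,T} → {A} (+0)
per-site changes: [2, 3, 3, 4, 3]; total = 15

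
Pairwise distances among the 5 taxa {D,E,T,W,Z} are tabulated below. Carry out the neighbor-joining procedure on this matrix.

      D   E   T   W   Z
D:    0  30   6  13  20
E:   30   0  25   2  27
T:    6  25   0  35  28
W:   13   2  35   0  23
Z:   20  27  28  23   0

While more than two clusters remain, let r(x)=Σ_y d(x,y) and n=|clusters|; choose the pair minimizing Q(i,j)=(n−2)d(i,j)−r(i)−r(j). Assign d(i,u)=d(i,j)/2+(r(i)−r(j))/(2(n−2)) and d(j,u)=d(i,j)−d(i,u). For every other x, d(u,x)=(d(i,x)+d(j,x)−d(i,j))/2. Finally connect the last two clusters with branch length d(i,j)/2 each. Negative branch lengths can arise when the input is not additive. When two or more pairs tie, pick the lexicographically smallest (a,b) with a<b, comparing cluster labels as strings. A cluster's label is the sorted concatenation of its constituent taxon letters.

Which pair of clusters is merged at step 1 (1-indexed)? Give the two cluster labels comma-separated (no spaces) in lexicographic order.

E,W

step 1: merge (E,W) at d=2, Q=-151; branch lengths E→17/6, W→-5/6; new cluster EW
  updated: d(D,EW)=41/2, d(EW,T)=29, d(EW,Z)=24
step 2: merge (D,T) at d=6, Q=-195/2; branch lengths D→-9/8, T→57/8; new cluster DT
  updated: d(DT,EW)=87/4, d(DT,Z)=21
step 3: merge (DT,EW) at d=87/4, Q=-267/4; branch lengths DT→75/8, EW→99/8; new cluster DETW
  updated: d(DETW,Z)=93/8
step 4: merge (DETW,Z) at d=93/8; branch lengths DETW→93/16, Z→93/16; new cluster DETWZ
final tree: (((D:-9/8,T:57/8):75/8,(E:17/6,W:-5/6):99/8):93/16,Z:93/16)
total length: 331/8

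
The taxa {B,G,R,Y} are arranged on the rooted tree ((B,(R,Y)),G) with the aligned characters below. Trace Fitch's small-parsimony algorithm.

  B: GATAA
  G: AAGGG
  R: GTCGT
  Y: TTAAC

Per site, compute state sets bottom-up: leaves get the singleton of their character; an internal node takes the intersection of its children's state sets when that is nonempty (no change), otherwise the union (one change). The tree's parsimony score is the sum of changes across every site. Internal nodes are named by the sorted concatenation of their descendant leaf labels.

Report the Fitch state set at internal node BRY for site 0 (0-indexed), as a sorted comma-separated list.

G

RY@0: {G} ∪ {T} = {G,T} (union, +1)
BRY@0: {G} ∩ {G,T} = {G} (intersection, +0)
BGRY@0: {G} ∪ {A} = {A,G} (union, +1)
RY@1: {T} ∩ {T} = {T} (intersection, +0)
BRY@1: {A} ∪ {T} = {A,T} (union, +1)
BGRY@1: {A,T} ∩ {A} = {A} (intersection, +0)
RY@2: {C} ∪ {A} = {A,C} (union, +1)
BRY@2: {T} ∪ {A,C} = {A,C,T} (union, +1)
BGRY@2: {A,C,T} ∪ {G} = {A,C,G,T} (union, +1)
RY@3: {G} ∪ {A} = {A,G} (union, +1)
BRY@3: {A} ∩ {A,G} = {A} (intersection, +0)
BGRY@3: {A} ∪ {G} = {A,G} (union, +1)
RY@4: {T} ∪ {C} = {C,T} (union, +1)
BRY@4: {A} ∪ {C,T} = {A,C,T} (union, +1)
BGRY@4: {A,C,T} ∪ {G} = {A,C,G,T} (union, +1)
per-site changes: [2, 1, 3, 2, 3]; total = 11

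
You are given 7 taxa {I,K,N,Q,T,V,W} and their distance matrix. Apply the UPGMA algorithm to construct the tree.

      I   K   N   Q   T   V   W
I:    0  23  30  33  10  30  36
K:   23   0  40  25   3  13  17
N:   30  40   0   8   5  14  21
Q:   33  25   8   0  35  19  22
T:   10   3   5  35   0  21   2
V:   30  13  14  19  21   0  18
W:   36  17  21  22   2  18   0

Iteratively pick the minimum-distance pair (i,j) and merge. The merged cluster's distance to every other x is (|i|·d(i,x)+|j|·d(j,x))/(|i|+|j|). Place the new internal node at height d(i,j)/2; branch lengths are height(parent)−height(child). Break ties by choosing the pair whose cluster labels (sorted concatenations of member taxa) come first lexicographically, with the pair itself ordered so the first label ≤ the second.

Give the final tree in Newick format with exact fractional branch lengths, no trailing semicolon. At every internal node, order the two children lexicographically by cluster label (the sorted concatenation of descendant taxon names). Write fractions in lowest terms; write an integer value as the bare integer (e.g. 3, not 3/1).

(I:27/2,((K:5,(T:1,W:1):4):55/9,((N:4,Q:4):17/4,V:33/4):103/36):43/18)

iteration 1: select T,W (d=2); attach at lengths (1, 1); label the merged cluster TW
  updated: d(I,TW)=23, d(K,TW)=10, d(N,TW)=13, d(Q,TW)=57/2, d(TW,V)=39/2
iteration 2: select N,Q (d=8); attach at lengths (4, 4); label the merged cluster NQ
  updated: d(I,NQ)=63/2, d(K,NQ)=65/2, d(NQ,TW)=83/4, d(NQ,V)=33/2
iteration 3: select K,TW (d=10); attach at lengths (5, 4); label the merged cluster KTW
  updated: d(I,KTW)=23, d(KTW,NQ)=74/3, d(KTW,V)=52/3
iteration 4: select NQ,V (d=33/2); attach at lengths (17/4, 33/4); label the merged cluster NQV
  updated: d(I,NQV)=31, d(KTW,NQV)=200/9
iteration 5: select KTW,NQV (d=200/9); attach at lengths (55/9, 103/36); label the merged cluster KNQTVW
  updated: d(I,KNQTVW)=27
iteration 6: select I,KNQTVW (d=27); attach at lengths (27/2, 43/18); label the merged cluster IKNQTVW
final tree: (I:27/2,((K:5,(T:1,W:1):4):55/9,((N:4,Q:4):17/4,V:33/4):103/36):43/18)
total length: 2029/36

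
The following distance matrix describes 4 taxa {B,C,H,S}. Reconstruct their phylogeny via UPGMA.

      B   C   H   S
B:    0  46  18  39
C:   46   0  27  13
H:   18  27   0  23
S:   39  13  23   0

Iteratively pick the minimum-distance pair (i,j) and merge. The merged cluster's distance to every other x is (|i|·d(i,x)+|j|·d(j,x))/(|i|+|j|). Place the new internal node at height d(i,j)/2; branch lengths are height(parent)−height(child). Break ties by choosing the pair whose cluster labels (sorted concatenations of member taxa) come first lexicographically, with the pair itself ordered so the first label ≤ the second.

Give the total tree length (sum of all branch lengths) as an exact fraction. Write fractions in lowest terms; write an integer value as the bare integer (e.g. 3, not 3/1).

197/4

step 1: merge (C,S) at d=13; branch lengths C→13/2, S→13/2; new cluster CS
  updated: d(B,CS)=85/2, d(CS,H)=25
step 2: merge (B,H) at d=18; branch lengths B→9, H→9; new cluster BH
  updated: d(BH,CS)=135/4
step 3: merge (BH,CS) at d=135/4; branch lengths BH→63/8, CS→83/8; new cluster BCHS
final tree: ((B:9,H:9):63/8,(C:13/2,S:13/2):83/8)
total length: 197/4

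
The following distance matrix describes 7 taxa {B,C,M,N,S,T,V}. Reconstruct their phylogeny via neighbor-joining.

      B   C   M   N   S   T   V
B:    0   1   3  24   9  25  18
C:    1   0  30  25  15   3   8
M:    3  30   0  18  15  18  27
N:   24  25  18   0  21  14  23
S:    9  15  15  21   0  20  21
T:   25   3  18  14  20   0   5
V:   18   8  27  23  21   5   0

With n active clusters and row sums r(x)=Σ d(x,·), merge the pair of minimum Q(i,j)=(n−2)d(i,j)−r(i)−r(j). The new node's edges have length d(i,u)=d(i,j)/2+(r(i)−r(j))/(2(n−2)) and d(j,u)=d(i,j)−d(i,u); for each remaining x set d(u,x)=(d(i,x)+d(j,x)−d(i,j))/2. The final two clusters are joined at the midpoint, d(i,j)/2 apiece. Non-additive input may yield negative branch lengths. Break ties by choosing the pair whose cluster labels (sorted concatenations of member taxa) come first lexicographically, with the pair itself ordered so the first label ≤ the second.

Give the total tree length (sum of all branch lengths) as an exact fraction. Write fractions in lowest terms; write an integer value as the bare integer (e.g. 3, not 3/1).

iteration 1: select B,M (d=3, Q=-176); attach at lengths (-8/5, 23/5); label the merged cluster BM
  updated: d(BM,C)=14, d(BM,N)=39/2, d(BM,S)=21/2, d(BM,T)=20, d(BM,V)=21
iteration 2: select BM,S (d=21/2, Q=-261/2); attach at lengths (79/16, 89/16); label the merged cluster BMS
  updated: d(BMS,C)=37/4, d(BMS,N)=15, d(BMS,T)=59/4, d(BMS,V)=63/4
iteration 3: select BMS,N (d=15, Q=-347/4); attach at lengths (91/24, 269/24); label the merged cluster BMNS
  updated: d(BMNS,C)=77/8, d(BMNS,T)=55/8, d(BMNS,V)=95/8
iteration 4: select BMNS,C (d=77/8, Q=-119/4); attach at lengths (27/4, 23/8); label the merged cluster BCMNS
  updated: d(BCMNS,T)=1/8, d(BCMNS,V)=41/8
iteration 5: select BCMNS,T (d=1/8, Q=-41/4); attach at lengths (1/8, 0); label the merged cluster BCMNST
  updated: d(BCMNST,V)=5
iteration 6: select BCMNST,V (d=5); attach at lengths (5/2, 5/2); label the merged cluster BCMNSTV
final tree: ((((((B:-8/5,M:23/5):79/16,S:89/16):91/24,N:269/24):27/4,C:23/8):1/8,T:0):5/2,V:5/2)
total length: 173/4

173/4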